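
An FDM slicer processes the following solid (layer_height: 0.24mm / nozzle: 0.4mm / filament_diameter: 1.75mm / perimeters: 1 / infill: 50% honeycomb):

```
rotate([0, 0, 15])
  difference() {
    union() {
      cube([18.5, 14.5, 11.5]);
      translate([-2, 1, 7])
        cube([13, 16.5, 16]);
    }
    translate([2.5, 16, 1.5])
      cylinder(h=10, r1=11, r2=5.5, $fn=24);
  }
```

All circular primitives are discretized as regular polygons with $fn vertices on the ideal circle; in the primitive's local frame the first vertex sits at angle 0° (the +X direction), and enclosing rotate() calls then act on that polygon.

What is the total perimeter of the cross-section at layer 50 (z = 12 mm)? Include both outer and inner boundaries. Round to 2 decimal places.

59.00 mm

At z = 12 mm: the cube does not reach this height (z outside [0, 11.5]); the 13×16.5 cube at (-2, 1) contributes its full rectangle (perimeter 59.00 mm); Merging all regions: only the 13×16.5 cube at (-2, 1) is present, so the union is just that shape — boundary = 59.00 mm; the cone at (2.5, 16) is absent (z outside [1.5, 11.5]); Taking the first minus the rest: none of the subtracted shapes is present at this height, so that combined region is unchanged — boundary = 59.00 mm; (rotated 15° about Z; rotation is an isometry so areas/perimeters/island counts are preserved). Overall, the cross-section is a single solid region. Total boundary length (outer) = 59.00 mm.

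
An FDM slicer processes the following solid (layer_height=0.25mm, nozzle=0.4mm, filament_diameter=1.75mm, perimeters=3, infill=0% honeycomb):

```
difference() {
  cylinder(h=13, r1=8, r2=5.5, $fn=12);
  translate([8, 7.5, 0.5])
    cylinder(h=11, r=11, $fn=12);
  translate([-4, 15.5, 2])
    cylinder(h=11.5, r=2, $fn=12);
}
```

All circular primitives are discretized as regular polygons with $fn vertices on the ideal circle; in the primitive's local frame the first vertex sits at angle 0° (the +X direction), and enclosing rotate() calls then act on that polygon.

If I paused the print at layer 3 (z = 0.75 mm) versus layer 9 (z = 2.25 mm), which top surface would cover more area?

Layer 3 (z = 0.75): the cone: at t=0.058 of its height the radius interpolates to r₁+(r₂−r₁)t = 7.856, giving a regular 12-gon of that circumradius (area = (12/2)·7.856²·sin(360°/12) = 185.14 mm²); the cylinder at (8, 7.5): section is a regular 12-gon, circumradius r=11 (area = (12/2)·11.000²·sin(360°/12) = 363.00 mm²); the cylinder at (-4, 15.5) is absent (z outside [2, 13.5]); Subtracting the remaining from the first: starting from the cone (185.14 mm²), the r=11 cylinder at (8, 7.5) partially overlaps it — only the 74.92 mm² overlap (of its 363.00 mm²) is removed, clipping the outline — area = 110.22 mm². So its area = 110.22 mm². Layer 9 (z = 2.25): the cone (r1=8→r2=5.5) has section circumradius 7.567 here — a regular 12-gon (area = (12/2)·7.567²·sin(360°/12) = 171.79 mm²); the r=11 cylinder at (8, 7.5) gives a regular 12-gon of circumradius 11 (constant along its height) (area = (12/2)·11.000²·sin(360°/12) = 363.00 mm²); the r=2 cylinder at (-4, 15.5) contributes a regular 12-gon of circumradius 2 (area = (12/2)·2.000²·sin(360°/12) = 12.00 mm²); Subtracting the remaining from the first: starting from the cone (171.79 mm²), the r=11 cylinder at (8, 7.5) partially overlaps it — only the 69.84 mm² overlap (of its 363.00 mm²) is removed, clipping the outline; the r=2 cylinder at (-4, 15.5) misses the remaining region (no effect) — area = 101.95 mm². So its area = 101.95 mm². Layer 3 is larger (110.22 vs 101.95 mm²).

layer 3 (z = 0.75 mm)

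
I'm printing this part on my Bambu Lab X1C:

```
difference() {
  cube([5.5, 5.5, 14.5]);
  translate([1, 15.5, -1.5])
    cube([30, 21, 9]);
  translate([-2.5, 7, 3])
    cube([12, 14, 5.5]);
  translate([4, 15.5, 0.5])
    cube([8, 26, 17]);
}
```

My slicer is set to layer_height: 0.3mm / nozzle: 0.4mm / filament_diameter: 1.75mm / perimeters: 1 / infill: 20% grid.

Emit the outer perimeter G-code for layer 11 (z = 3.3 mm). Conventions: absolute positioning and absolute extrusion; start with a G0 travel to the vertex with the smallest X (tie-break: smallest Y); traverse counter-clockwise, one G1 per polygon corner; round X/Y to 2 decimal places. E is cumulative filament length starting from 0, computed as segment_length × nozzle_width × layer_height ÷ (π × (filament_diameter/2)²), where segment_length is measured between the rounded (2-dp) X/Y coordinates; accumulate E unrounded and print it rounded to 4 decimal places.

G0 X0.00 Y0.00 Z3.30
G1 X5.50 Y0.00 E0.2744
G1 X5.50 Y5.50 E0.5488
G1 X0.00 Y5.50 E0.8232
G1 X0.00 Y0.00 E1.0976

At z = 3.3 mm: the cube (footprint 5.5×5.5) is included at this height; the cube at (1, 15.5) (footprint 30×21) is included at this height; the 12×14 cube at (-2.5, 7) contributes its full rectangle; the cube at (4, 15.5) (footprint 8×26) is included at this height; Taking the first minus the rest: starting from the 5.5×5.5 cube, the 30×21 cube at (1, 15.5) misses the remaining region (no effect); the 12×14 cube at (-2.5, 7) misses the remaining region (no effect); the 8×26 cube at (4, 15.5) misses the remaining region (no effect) — 1 connected region. The outline is a single polygon with 4 vertices. Extrusion per mm of travel: 0.4 × 0.3 / (π × 0.875²) = 0.049890. Accumulating E over each segment gives final E = 1.0976.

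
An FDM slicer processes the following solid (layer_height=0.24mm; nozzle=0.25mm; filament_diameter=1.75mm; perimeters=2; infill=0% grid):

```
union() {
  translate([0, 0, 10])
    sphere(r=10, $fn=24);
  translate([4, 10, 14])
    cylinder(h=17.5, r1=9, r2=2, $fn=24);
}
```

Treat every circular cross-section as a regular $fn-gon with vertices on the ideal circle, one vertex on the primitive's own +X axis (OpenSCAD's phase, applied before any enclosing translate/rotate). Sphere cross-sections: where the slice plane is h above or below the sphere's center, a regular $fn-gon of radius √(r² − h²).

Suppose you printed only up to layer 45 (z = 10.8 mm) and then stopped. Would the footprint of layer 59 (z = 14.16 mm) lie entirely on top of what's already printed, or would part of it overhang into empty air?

Compare the two slices. At z = 10.8: the r=10 sphere slices to a regular 24-gon of circumradius 9.968 (√(r²−h²) with h=0.8 from center) (area = (24/2)·9.968²·sin(360°/24) = 308.60 mm²); the cone at (4, 10) does not reach this height (z outside [14, 31.5]); Combining (union): only the r=10 sphere is present, so the union is just that shape — area = 308.60 mm². At z = 14.16: the r=10 sphere slices to a regular 24-gon of circumradius 9.094 (√(r²−h²) with h=4.16 from center) (area = (24/2)·9.094²·sin(360°/24) = 256.83 mm²); the cone at (4, 10) contributes a regular 24-gon of circumradius 8.936 (interpolated between r1=9 and r2=2 at t=0.009) (area = (24/2)·8.936²·sin(360°/24) = 248.01 mm²); Merging all regions: the regions partially overlap — summed areas 504.84 mm² minus the doubly-counted overlap 71.68 mm² gives 433.16 mm² — area = 433.16 mm². Checking containment: at z = 14.16 the cross-section extends beyond the z = 10.8 cross-section by about 161.54 mm².

part overhangs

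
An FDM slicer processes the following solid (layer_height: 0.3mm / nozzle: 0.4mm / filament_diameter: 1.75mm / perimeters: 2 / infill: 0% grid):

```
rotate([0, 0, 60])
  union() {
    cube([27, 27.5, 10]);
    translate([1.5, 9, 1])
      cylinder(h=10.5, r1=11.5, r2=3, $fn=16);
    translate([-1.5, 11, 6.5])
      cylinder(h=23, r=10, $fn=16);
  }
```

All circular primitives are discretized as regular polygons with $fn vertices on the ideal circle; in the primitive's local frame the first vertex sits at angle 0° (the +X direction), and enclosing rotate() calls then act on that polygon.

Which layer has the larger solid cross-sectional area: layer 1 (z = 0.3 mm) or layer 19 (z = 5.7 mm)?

layer 19 (z = 5.7 mm)

Layer 1 (z = 0.3): the cube is present — its section is the full 27×27.5 rectangle (area 742.50 mm²); the cone at (1.5, 9) is not intersected at this z (z outside [1, 11.5]); the cylinder at (-1.5, 11) is not intersected at this z (z outside [6.5, 29.5]); Merging all regions: only the 27×27.5 cube is present, so the union is just that shape — area = 742.50 mm²; (rotated 60° about Z; rotation is an isometry so areas/perimeters/island counts are preserved). So its area = 742.50 mm². Layer 19 (z = 5.7): the cube is present — its section is the full 27×27.5 rectangle (area 742.50 mm²); the cone at (1.5, 9): at t=0.448 of its height the radius interpolates to r₁+(r₂−r₁)t = 7.695, giving a regular 16-gon of that circumradius (area = (16/2)·7.695²·sin(360°/16) = 181.29 mm²); the cylinder at (-1.5, 11) is not intersected at this z (z outside [6.5, 29.5]); Combining (union): the regions partially overlap — summed areas 923.79 mm² minus the doubly-counted overlap 113.28 mm² gives 810.51 mm² — area = 810.51 mm²; (whole slice rotated 60° about Z — lengths, areas and connectivity unchanged). So its area = 810.51 mm². Layer 19 is larger (810.51 vs 742.50 mm²).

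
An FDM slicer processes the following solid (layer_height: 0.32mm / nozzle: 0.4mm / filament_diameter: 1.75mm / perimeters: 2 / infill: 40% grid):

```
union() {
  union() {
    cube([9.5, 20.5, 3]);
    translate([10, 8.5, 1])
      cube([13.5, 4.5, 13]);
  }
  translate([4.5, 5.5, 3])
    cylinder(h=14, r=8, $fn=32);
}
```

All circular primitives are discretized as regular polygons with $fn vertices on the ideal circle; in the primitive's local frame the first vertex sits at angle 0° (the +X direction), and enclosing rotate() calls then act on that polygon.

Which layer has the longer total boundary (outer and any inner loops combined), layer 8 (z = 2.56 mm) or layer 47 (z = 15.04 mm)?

layer 8 (z = 2.56 mm)

Layer 8 (z = 2.56): the cube is present — its section is the full 9.5×20.5 rectangle (perimeter 60.00 mm); the cube at (10, 8.5) (footprint 13.5×4.5) is included at this height (perimeter 36.00 mm); Combining (union): the 2 present regions are separate (no shared area or edge), so areas and boundary lengths simply add and each stays a separate island — boundary = 96.00 mm; the cylinder at (4.5, 5.5) is absent (z outside [3, 17]); Merging all regions: only that combined region is present, so the union is just that shape — boundary = 96.00 mm. So its perimeter = 96.00 mm. Layer 47 (z = 15.04): the cube is absent (z outside [0, 3]); the cube at (10, 8.5) does not reach this height (z outside [1, 14]); Combining (union): nothing is present at this height; the cylinder at (4.5, 5.5): section is a regular 32-gon, circumradius r=8 (perimeter = 2·32·8.000·sin(180°/32) = 50.18 mm); Combining (union): only the r=8 cylinder at (4.5, 5.5) is present, so the union is just that shape — boundary = 50.18 mm. So its perimeter = 50.18 mm. Layer 8 is larger (96.00 vs 50.18 mm).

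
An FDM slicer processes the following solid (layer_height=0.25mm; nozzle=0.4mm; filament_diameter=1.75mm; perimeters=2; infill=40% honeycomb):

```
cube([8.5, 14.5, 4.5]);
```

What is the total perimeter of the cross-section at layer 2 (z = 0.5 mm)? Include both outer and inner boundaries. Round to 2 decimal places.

46.00 mm

At z = 0.5 mm: the cube (footprint 8.5×14.5) is included at this height (perimeter 46.00 mm). Overall, the cross-section is a single solid region. Total boundary length (outer) = 46.00 mm.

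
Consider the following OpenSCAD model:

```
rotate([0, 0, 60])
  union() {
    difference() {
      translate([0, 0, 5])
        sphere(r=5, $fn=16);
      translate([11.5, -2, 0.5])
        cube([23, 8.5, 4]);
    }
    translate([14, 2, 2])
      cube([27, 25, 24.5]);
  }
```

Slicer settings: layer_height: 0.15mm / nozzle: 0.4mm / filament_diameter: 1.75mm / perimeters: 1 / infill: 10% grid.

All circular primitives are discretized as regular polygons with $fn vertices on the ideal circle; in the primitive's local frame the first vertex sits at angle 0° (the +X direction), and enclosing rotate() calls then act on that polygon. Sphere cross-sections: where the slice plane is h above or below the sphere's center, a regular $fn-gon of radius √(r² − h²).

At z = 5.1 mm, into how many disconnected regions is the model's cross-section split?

At z = 5.1 mm: the sphere: section is a regular 16-gon, circumradius = √(r²−h²) = √(5²−0.1²) = 4.999; the cube at (11.5, -2) is not intersected at this z (z outside [0.5, 4.5]); After the difference (first − rest): none of the subtracted shapes is present at this height, so the r=5 sphere is unchanged — 1 connected region; the cube at (14, 2) is present — its section is the full 27×25 rectangle; Merging all regions: the 2 present regions are separate (no shared area or edge), so areas and boundary lengths simply add and each stays a separate island — 2 connected regions; (rotated 60° about Z; rotation is an isometry so areas/perimeters/island counts are preserved). The result has 2 disconnected regions.

2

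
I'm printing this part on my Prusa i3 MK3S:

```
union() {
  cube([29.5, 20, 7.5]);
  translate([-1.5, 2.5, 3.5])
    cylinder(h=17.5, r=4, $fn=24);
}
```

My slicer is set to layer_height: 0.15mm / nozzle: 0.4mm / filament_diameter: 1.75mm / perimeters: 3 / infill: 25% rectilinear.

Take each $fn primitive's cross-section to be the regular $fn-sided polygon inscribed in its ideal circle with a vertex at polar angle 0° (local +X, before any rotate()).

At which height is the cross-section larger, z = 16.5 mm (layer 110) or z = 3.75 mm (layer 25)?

layer 25 (z = 3.75 mm)

Layer 110 (z = 16.5): the cube is absent (z outside [0, 7.5]); the r=4 cylinder at (-1.5, 2.5) gives a regular 24-gon of circumradius 4 (constant along its height) (area = (24/2)·4.000²·sin(360°/24) = 49.69 mm²); Taking the union: only the r=4 cylinder at (-1.5, 2.5) is present, so the union is just that shape — area = 49.69 mm². So its area = 49.69 mm². Layer 25 (z = 3.75): the cube (footprint 29.5×20) is included at this height (area 590.00 mm²); the cylinder at (-1.5, 2.5): section is a regular 24-gon, circumradius r=4 (area = (24/2)·4.000²·sin(360°/24) = 49.69 mm²); Taking the union: the regions partially overlap — summed areas 639.69 mm² minus the doubly-counted overlap 12.09 mm² gives 627.60 mm² — area = 627.60 mm². So its area = 627.60 mm². Layer 25 is larger (627.60 vs 49.69 mm²).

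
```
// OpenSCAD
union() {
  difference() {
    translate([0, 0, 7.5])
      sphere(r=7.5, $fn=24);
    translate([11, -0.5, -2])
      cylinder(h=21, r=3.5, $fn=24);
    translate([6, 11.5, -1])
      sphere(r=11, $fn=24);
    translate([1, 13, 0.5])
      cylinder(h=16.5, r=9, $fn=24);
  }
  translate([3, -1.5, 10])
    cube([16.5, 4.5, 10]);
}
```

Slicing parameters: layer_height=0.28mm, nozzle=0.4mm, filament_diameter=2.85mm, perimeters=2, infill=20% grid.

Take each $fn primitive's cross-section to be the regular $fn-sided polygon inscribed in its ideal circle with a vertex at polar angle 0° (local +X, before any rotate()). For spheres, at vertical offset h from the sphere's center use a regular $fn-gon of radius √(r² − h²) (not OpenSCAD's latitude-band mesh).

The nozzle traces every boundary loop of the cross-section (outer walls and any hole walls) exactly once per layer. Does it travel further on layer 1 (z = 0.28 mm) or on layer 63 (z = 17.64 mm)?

layer 63 (z = 17.64 mm)

Layer 1 (z = 0.28): the r=7.5 sphere contributes a regular 24-gon of circumradius √(7.5²−7.22²) = 2.030 (perimeter = 2·24·2.030·sin(180°/24) = 12.72 mm); the r=3.5 cylinder at (11, -0.5) gives a regular 24-gon of circumradius 3.5 (constant along its height) (perimeter = 2·24·3.500·sin(180°/24) = 21.93 mm); the r=11 sphere at (6, 11.5) slices to a regular 24-gon of circumradius 10.925 (√(r²−h²) with h=1.28 from center) (perimeter = 2·24·10.925·sin(180°/24) = 68.45 mm); the cylinder at (1, 13) does not reach this height (z outside [0.5, 17]); After the difference (first − rest): starting from the r=7.5 sphere, the r=3.5 cylinder at (11, -0.5) misses the remaining region (no effect); the r=11 sphere at (6, 11.5) misses the remaining region (no effect) — boundary = 12.72 mm; the cube at (3, -1.5) does not reach this height (z outside [10, 20]); Taking the union: only that combined region is present, so the union is just that shape — boundary = 12.72 mm. So its perimeter = 12.72 mm. Layer 63 (z = 17.64): the sphere is not intersected at this z (|z−center|=10.140 > r=7.5); the r=3.5 cylinder at (11, -0.5) contributes a regular 24-gon of circumradius 3.5 (perimeter = 2·24·3.500·sin(180°/24) = 21.93 mm); the sphere at (6, 11.5) is not intersected at this z (|z−center|=18.640 > r=11); the cylinder at (1, 13) does not reach this height (z outside [0.5, 17]); Subtracting the remaining from the first: the first operand is absent here, so nothing remains; the 16.5×4.5 cube at (3, -1.5) contributes its full rectangle (perimeter 42.00 mm); Merging all regions: only the 16.5×4.5 cube at (3, -1.5) is present, so the union is just that shape — boundary = 42.00 mm. So its perimeter = 42.00 mm. Layer 63 is larger (42.00 vs 12.72 mm).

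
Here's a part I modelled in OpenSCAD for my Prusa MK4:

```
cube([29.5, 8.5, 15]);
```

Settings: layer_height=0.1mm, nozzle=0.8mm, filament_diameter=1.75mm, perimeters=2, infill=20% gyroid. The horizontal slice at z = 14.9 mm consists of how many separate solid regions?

At z = 14.9 mm: the cube (footprint 29.5×8.5) is included at this height. The result has 1 disconnected region.

1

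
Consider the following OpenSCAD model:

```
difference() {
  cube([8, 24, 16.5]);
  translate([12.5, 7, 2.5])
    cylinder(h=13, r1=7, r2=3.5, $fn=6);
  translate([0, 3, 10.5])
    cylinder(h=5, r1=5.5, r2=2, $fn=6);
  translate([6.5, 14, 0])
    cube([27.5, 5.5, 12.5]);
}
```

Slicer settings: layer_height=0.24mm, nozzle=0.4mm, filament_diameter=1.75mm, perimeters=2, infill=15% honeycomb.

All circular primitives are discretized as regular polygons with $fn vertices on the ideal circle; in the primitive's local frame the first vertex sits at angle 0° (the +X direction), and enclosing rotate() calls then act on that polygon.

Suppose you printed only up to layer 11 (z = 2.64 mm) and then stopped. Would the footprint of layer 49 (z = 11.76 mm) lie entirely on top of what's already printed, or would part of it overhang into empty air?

Compare the two slices. At z = 2.64: the cube is present — its section is the full 8×24 rectangle (area 192.00 mm²); the cone at (12.5, 7) (r1=7→r2=3.5) has section circumradius 6.962 here — a regular 6-gon (area = (6/2)·6.962²·sin(360°/6) = 125.94 mm²); the cone at (0, 3) is absent (z outside [10.5, 15.5]); the cube at (6.5, 14) is present — its section is the full 27.5×5.5 rectangle (area 151.25 mm²); Subtracting the remaining from the first: starting from the 8×24 cube (192.00 mm²), the cone at (12.5, 7) partially overlaps it — only the 10.50 mm² overlap (of its 125.94 mm²) is removed, clipping the outline; the 27.5×5.5 cube at (6.5, 14) partially overlaps it — only the 8.25 mm² overlap (of its 151.25 mm²) is removed, clipping the outline — area = 173.25 mm². At z = 11.76: the cube (footprint 8×24) is included at this height (area 192.00 mm²); the cone at (12.5, 7): at t=0.712 of its height the radius interpolates to r₁+(r₂−r₁)t = 4.507, giving a regular 6-gon of that circumradius (area = (6/2)·4.507²·sin(360°/6) = 52.77 mm²); the cone at (0, 3) (r1=5.5→r2=2) has section circumradius 4.618 here — a regular 6-gon (area = (6/2)·4.618²·sin(360°/6) = 55.41 mm²); the 27.5×5.5 cube at (6.5, 14) contributes its full rectangle (area 151.25 mm²); Subtracting the remaining from the first: starting from the 8×24 cube (192.00 mm²), the cone at (12.5, 7) partially overlaps it — only the 0.00 mm² overlap (of its 52.77 mm²) is removed, clipping the outline; the cone at (0, 3) partially overlaps it — only the 25.11 mm² overlap (of its 55.41 mm²) is removed, clipping the outline; the 27.5×5.5 cube at (6.5, 14) partially overlaps it — only the 8.25 mm² overlap (of its 151.25 mm²) is removed, clipping the outline — area = 158.64 mm². Checking containment: at z = 11.76 the cross-section extends beyond the z = 2.64 cross-section by about 10.50 mm².

part overhangs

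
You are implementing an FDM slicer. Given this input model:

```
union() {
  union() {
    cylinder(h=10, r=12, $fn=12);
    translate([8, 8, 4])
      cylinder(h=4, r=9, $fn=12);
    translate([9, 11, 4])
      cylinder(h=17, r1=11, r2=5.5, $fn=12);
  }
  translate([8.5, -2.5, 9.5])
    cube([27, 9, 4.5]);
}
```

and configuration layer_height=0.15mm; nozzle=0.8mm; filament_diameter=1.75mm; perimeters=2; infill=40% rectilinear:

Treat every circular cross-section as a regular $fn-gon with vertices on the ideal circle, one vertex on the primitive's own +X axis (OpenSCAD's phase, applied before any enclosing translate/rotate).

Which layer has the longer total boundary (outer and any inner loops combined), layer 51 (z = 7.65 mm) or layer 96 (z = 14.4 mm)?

layer 51 (z = 7.65 mm)

Layer 51 (z = 7.65): the r=12 cylinder gives a regular 12-gon of circumradius 12 (constant along its height) (perimeter = 2·12·12.000·sin(180°/12) = 74.54 mm); the cylinder at (8, 8): section is a regular 12-gon, circumradius r=9 (perimeter = 2·12·9.000·sin(180°/12) = 55.90 mm); the cone at (9, 11) (r1=11→r2=5.5) has section circumradius 9.819 here — a regular 12-gon (perimeter = 2·12·9.819·sin(180°/12) = 60.99 mm); Combining (union): the regions partially overlap (shared area 315.48 mm²), so the edge portions inside another operand are dropped and the merged outline is re-measured after clipping — boundary = 98.47 mm; the cube at (8.5, -2.5) does not reach this height (z outside [9.5, 14]); Combining (union): only the result so far is present, so the union is just that shape — boundary = 98.47 mm. So its perimeter = 98.47 mm. Layer 96 (z = 14.4): the cylinder is absent (z outside [0, 10]); the cylinder at (8, 8) is not intersected at this z (z outside [4, 8]); the cone at (9, 11) contributes a regular 12-gon of circumradius 7.635 (interpolated between r1=11 and r2=5.5 at t=0.612) (perimeter = 2·12·7.635·sin(180°/12) = 47.43 mm); Taking the union: only the cone at (9, 11) is present, so the union is just that shape — boundary = 47.43 mm; the cube at (8.5, -2.5) is absent (z outside [9.5, 14]); Taking the union: only that combined region is present, so the union is just that shape — boundary = 47.43 mm. So its perimeter = 47.43 mm. Layer 51 is larger (98.47 vs 47.43 mm).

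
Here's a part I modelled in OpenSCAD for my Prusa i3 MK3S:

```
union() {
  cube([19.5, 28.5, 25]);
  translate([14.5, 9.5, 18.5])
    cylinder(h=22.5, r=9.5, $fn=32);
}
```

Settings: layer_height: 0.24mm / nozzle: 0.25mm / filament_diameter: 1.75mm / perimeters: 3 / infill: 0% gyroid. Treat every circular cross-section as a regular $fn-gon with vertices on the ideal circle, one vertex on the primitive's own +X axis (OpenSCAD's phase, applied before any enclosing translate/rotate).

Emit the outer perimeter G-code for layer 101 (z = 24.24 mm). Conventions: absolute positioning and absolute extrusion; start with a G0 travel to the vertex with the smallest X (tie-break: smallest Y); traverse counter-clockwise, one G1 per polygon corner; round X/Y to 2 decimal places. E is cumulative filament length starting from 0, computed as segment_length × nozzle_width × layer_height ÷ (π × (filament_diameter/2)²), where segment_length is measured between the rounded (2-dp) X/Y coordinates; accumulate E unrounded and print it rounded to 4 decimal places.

G0 X0.00 Y0.00 Z24.24
G1 X19.50 Y0.00 E0.4864
G1 X19.50 Y1.45 E0.5226
G1 X19.78 Y1.60 E0.5305
G1 X21.22 Y2.78 E0.5770
G1 X22.40 Y4.22 E0.6234
G1 X23.28 Y5.86 E0.6698
G1 X23.82 Y7.65 E0.7165
G1 X24.00 Y9.50 E0.7628
G1 X23.82 Y11.35 E0.8092
G1 X23.28 Y13.14 E0.8558
G1 X22.40 Y14.78 E0.9023
G1 X21.22 Y16.22 E0.9487
G1 X19.78 Y17.40 E0.9952
G1 X19.50 Y17.55 E1.0031
G1 X19.50 Y28.50 E1.2762
G1 X0.00 Y28.50 E1.7627
G1 X0.00 Y0.00 E2.4736

At z = 24.24 mm: the cube (footprint 19.5×28.5) is included at this height; the r=9.5 cylinder at (14.5, 9.5) gives a regular 32-gon of circumradius 9.5 (constant along its height); Merging all regions: the regions partially overlap (shared area 230.93 mm²), so overlapping operands fuse into one piece — 1 connected region. The outline is a single polygon with 17 vertices. Extrusion per mm of travel: 0.25 × 0.24 / (π × 0.875²) = 0.024945. Accumulating E over each segment gives final E = 2.4736.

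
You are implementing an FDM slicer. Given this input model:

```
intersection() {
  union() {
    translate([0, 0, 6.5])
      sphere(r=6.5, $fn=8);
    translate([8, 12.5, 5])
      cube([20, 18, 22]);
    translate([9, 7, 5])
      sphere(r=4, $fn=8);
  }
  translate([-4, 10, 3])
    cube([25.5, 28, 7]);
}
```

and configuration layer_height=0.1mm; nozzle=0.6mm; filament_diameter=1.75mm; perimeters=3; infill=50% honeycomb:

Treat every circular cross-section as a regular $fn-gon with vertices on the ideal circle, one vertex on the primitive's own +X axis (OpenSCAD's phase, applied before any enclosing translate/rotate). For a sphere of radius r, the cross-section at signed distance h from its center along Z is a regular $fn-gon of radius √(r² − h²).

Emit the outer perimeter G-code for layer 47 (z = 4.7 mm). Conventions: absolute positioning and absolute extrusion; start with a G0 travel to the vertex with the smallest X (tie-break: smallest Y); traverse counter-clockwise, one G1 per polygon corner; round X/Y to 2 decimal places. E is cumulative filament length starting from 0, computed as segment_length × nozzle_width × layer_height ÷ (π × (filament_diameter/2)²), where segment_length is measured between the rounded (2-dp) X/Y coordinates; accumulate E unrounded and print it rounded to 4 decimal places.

G0 X6.61 Y10.00 Z4.70
G1 X11.39 Y10.00 E0.1192
G1 X9.00 Y10.99 E0.1838
G1 X6.61 Y10.00 E0.2483

At z = 4.7 mm: the r=6.5 sphere slices to a regular 8-gon of circumradius 6.246 (√(r²−h²) with h=1.8 from center); the cube at (8, 12.5) is absent (z outside [5, 27]); the r=4 sphere at (9, 7) slices to a regular 8-gon of circumradius 3.989 (√(r²−h²) with h=0.3 from center); Taking the union: the 2 present regions are separate (no shared area or edge), so areas and boundary lengths simply add and each stays a separate island — 2 connected regions; the 25.5×28 cube at (-4, 10) contributes its full rectangle; Taking the intersection: the 25.5×28 cube at (-4, 10) partially overlaps the result so far; clipping to the common part keeps 2.36 mm² — 1 connected region. The outline is a single polygon with 3 vertices. Extrusion per mm of travel: 0.6 × 0.1 / (π × 0.875²) = 0.024945. Accumulating E over each segment gives final E = 0.2483.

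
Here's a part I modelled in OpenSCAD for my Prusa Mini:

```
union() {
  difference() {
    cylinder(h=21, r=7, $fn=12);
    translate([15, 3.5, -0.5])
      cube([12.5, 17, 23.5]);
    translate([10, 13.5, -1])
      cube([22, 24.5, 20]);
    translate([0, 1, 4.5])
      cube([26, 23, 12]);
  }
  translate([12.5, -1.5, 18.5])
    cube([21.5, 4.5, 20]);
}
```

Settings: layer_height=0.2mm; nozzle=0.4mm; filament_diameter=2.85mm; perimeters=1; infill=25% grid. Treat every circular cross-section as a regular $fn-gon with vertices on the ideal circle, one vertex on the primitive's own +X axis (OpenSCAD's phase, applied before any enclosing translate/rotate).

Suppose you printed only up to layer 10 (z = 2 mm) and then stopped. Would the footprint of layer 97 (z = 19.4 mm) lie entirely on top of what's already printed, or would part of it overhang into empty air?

part overhangs

Compare the two slices. At z = 2: the r=7 cylinder gives a regular 12-gon of circumradius 7 (constant along its height) (area = (12/2)·7.000²·sin(360°/12) = 147.00 mm²); the cube at (15, 3.5) is present — its section is the full 12.5×17 rectangle (area 212.50 mm²); the 22×24.5 cube at (10, 13.5) contributes its full rectangle (area 539.00 mm²); the cube at (0, 1) is not intersected at this z (z outside [4.5, 16.5]); Subtracting the remaining from the first: starting from the r=7 cylinder (147.00 mm²), the 12.5×17 cube at (15, 3.5) misses the remaining region (no effect); the 22×24.5 cube at (10, 13.5) misses the remaining region (no effect) — area = 147.00 mm²; the cube at (12.5, -1.5) is not intersected at this z (z outside [18.5, 38.5]); Combining (union): only that combined region is present, so the union is just that shape — area = 147.00 mm². At z = 19.4: the r=7 cylinder contributes a regular 12-gon of circumradius 7 (area = (12/2)·7.000²·sin(360°/12) = 147.00 mm²); the cube at (15, 3.5) is present — its section is the full 12.5×17 rectangle (area 212.50 mm²); the cube at (10, 13.5) is absent (z outside [-1, 19]); the cube at (0, 1) does not reach this height (z outside [4.5, 16.5]); Subtracting the remaining from the first: starting from the r=7 cylinder (147.00 mm²), the 12.5×17 cube at (15, 3.5) misses the remaining region (no effect) — area = 147.00 mm²; the cube at (12.5, -1.5) is present — its section is the full 21.5×4.5 rectangle (area 96.75 mm²); Taking the union: the 2 present regions are separate (no shared area or edge), so areas and boundary lengths simply add and each stays a separate island — area = 243.75 mm². Checking containment: at z = 19.4 the cross-section extends beyond the z = 2 cross-section by about 96.75 mm².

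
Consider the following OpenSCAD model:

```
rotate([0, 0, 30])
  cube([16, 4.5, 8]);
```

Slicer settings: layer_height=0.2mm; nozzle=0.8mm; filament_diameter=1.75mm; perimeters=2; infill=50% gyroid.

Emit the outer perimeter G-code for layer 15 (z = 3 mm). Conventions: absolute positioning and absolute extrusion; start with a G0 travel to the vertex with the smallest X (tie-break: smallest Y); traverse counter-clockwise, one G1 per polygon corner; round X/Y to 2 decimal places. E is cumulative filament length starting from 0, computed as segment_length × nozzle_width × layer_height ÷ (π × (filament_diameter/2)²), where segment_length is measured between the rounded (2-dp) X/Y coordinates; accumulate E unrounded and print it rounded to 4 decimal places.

At z = 3 mm: the cube (footprint 16×4.5) is included at this height; (whole slice rotated 30° about Z — lengths, areas and connectivity unchanged). The outline is a single polygon with 4 vertices. Extrusion per mm of travel: 0.8 × 0.2 / (π × 0.875²) = 0.066520. Accumulating E over each segment gives final E = 2.7281.

G0 X-2.25 Y3.90 Z3.00
G1 X0.00 Y0.00 E0.2995
G1 X13.86 Y8.00 E1.3640
G1 X11.61 Y11.90 E1.6635
G1 X-2.25 Y3.90 E2.7281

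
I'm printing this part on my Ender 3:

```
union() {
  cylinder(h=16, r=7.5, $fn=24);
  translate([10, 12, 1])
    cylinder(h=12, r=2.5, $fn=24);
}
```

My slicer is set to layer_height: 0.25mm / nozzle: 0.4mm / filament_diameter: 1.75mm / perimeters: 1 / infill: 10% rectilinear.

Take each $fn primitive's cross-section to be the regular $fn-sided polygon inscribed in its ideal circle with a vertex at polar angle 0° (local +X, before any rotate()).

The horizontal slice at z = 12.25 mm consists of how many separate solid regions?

At z = 12.25 mm: the r=7.5 cylinder gives a regular 24-gon of circumradius 7.5 (constant along its height); the r=2.5 cylinder at (10, 12) gives a regular 24-gon of circumradius 2.5 (constant along its height); Combining (union): the 2 present regions are separate (no shared area or edge), so areas and boundary lengths simply add and each stays a separate island — 2 connected regions. The result has 2 disconnected regions.

2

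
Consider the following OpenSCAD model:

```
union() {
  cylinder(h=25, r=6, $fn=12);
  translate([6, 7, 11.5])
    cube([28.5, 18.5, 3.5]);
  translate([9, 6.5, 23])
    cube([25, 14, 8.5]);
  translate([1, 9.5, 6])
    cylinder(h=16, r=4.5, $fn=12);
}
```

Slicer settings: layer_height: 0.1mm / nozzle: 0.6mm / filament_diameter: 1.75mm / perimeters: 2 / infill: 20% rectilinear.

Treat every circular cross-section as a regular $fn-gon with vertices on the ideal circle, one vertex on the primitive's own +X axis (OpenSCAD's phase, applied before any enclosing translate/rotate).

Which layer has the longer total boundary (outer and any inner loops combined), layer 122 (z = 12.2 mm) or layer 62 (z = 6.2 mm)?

Layer 122 (z = 12.2): the r=6 cylinder contributes a regular 12-gon of circumradius 6 (perimeter = 2·12·6.000·sin(180°/12) = 37.27 mm); the 28.5×18.5 cube at (6, 7) contributes its full rectangle (perimeter 94.00 mm); the cube at (9, 6.5) is absent (z outside [23, 31.5]); the r=4.5 cylinder at (1, 9.5) contributes a regular 12-gon of circumradius 4.5 (perimeter = 2·12·4.500·sin(180°/12) = 27.95 mm); Merging all regions: the regions partially overlap (shared area 1.73 mm²), so the edge portions inside another operand are dropped and the merged outline is re-measured after clipping — boundary = 151.62 mm. So its perimeter = 151.62 mm. Layer 62 (z = 6.2): the r=6 cylinder contributes a regular 12-gon of circumradius 6 (perimeter = 2·12·6.000·sin(180°/12) = 37.27 mm); the cube at (6, 7) is not intersected at this z (z outside [11.5, 15]); the cube at (9, 6.5) does not reach this height (z outside [23, 31.5]); the r=4.5 cylinder at (1, 9.5) contributes a regular 12-gon of circumradius 4.5 (perimeter = 2·12·4.500·sin(180°/12) = 27.95 mm); Merging all regions: the regions partially overlap (shared area 1.73 mm²), so the edge portions inside another operand are dropped and the merged outline is re-measured after clipping — boundary = 57.62 mm. So its perimeter = 57.62 mm. Layer 122 is larger (151.62 vs 57.62 mm).

layer 122 (z = 12.2 mm)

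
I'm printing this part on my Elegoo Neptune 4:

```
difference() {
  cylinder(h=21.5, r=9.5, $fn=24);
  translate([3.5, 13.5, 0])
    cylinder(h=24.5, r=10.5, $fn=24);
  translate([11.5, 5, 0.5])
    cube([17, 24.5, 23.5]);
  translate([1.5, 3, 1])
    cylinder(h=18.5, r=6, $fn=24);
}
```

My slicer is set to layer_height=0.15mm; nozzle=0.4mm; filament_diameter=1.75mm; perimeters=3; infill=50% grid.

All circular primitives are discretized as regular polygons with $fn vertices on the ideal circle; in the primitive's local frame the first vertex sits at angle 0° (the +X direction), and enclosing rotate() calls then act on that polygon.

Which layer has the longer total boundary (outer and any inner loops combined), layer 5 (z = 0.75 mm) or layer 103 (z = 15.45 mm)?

layer 103 (z = 15.45 mm)

Layer 5 (z = 0.75): the r=9.5 cylinder gives a regular 24-gon of circumradius 9.5 (constant along its height) (perimeter = 2·24·9.500·sin(180°/24) = 59.52 mm); the cylinder at (3.5, 13.5): section is a regular 24-gon, circumradius r=10.5 (perimeter = 2·24·10.500·sin(180°/24) = 65.79 mm); the cube at (11.5, 5) (footprint 17×24.5) is included at this height (perimeter 83.00 mm); the cylinder at (1.5, 3) is not intersected at this z (z outside [1, 19.5]); After the difference (first − rest): starting from the r=9.5 cylinder, the r=10.5 cylinder at (3.5, 13.5) partially overlaps it — only the 57.94 mm² overlap (of its 342.42 mm²) is removed, clipping the outline; the 17×24.5 cube at (11.5, 5) misses the remaining region (no effect) — boundary = 59.03 mm. So its perimeter = 59.03 mm. Layer 103 (z = 15.45): the r=9.5 cylinder gives a regular 24-gon of circumradius 9.5 (constant along its height) (perimeter = 2·24·9.500·sin(180°/24) = 59.52 mm); the cylinder at (3.5, 13.5): section is a regular 24-gon, circumradius r=10.5 (perimeter = 2·24·10.500·sin(180°/24) = 65.79 mm); the 17×24.5 cube at (11.5, 5) contributes its full rectangle (perimeter 83.00 mm); the r=6 cylinder at (1.5, 3) gives a regular 24-gon of circumradius 6 (constant along its height) (perimeter = 2·24·6.000·sin(180°/24) = 37.59 mm); After the difference (first − rest): starting from the r=9.5 cylinder, the r=10.5 cylinder at (3.5, 13.5) partially overlaps it — only the 57.94 mm² overlap (of its 342.42 mm²) is removed, clipping the outline; the 17×24.5 cube at (11.5, 5) misses the remaining region (no effect); the r=6 cylinder at (1.5, 3) partially overlaps it — only the 65.57 mm² overlap (of its 111.81 mm²) is removed, clipping the outline — boundary = 69.74 mm. So its perimeter = 69.74 mm. Layer 103 is larger (69.74 vs 59.03 mm).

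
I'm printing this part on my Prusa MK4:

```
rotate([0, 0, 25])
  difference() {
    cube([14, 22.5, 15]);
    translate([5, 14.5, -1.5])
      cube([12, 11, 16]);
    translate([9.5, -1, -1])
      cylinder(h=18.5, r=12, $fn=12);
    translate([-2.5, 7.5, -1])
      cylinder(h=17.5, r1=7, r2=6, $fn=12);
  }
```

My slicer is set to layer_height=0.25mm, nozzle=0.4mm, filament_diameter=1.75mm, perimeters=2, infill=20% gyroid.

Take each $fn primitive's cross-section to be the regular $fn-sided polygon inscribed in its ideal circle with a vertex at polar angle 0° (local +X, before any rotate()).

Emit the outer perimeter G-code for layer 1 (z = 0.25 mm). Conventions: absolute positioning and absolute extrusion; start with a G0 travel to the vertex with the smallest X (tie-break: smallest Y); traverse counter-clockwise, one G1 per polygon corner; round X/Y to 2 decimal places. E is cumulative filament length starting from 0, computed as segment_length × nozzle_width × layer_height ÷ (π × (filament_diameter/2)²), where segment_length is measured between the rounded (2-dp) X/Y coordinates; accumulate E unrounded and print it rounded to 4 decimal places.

G0 X-9.51 Y20.39 Z0.25
G1 X-5.81 Y12.47 E0.3634
G1 X-4.83 Y12.64 E0.4048
G1 X-1.46 Y11.42 E0.5538
G1 X-0.49 Y10.25 E0.6170
G1 X3.96 Y13.98 E0.8584
G1 X8.55 Y14.79 E1.0522
G1 X6.56 Y19.06 E1.2480
G1 X-1.60 Y15.25 E1.6224
G1 X-4.98 Y22.51 E1.9554
G1 X-9.51 Y20.39 E2.1633

At z = 0.25 mm: the cube is present — its section is the full 14×22.5 rectangle; the cube at (5, 14.5) is present — its section is the full 12×11 rectangle; the r=12 cylinder at (9.5, -1) contributes a regular 12-gon of circumradius 12; the cone at (-2.5, 7.5) (r1=7→r2=6) has section circumradius 6.929 here — a regular 12-gon; Subtracting the remaining from the first: starting from the 14×22.5 cube, the 12×11 cube at (5, 14.5) partially overlaps it — only the 72.00 mm² overlap (of its 132.00 mm²) is removed, clipping the outline; the r=12 cylinder at (9.5, -1) partially overlaps it — only the 134.71 mm² overlap (of its 432.00 mm²) is removed, clipping the outline; the cone at (-2.5, 7.5) partially overlaps it — only the 17.72 mm² overlap (of its 144.02 mm²) is removed, clipping the outline — 1 connected region; (rotated 25° about Z; rotation is an isometry so areas/perimeters/island counts are preserved). The outline is a single polygon with 10 vertices. Extrusion per mm of travel: 0.4 × 0.25 / (π × 0.875²) = 0.041575. Accumulating E over each segment gives final E = 2.1633.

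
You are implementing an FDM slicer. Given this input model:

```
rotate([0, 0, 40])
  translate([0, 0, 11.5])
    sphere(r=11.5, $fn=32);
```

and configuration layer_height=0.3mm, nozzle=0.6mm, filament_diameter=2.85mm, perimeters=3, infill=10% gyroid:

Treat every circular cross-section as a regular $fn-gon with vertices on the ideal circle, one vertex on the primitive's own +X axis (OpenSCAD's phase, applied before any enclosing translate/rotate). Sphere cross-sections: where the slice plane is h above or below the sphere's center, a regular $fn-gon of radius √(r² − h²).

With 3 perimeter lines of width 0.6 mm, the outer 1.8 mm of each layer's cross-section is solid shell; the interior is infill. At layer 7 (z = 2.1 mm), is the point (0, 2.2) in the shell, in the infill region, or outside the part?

At z = 2.1 mm: the sphere: section is a regular 32-gon, circumradius = √(r²−h²) = √(11.5²−9.4²) = 6.625; (whole slice rotated 40° about Z — lengths, areas and connectivity unchanged). Overall, the cross-section is a single solid region. Undo the 40° rotation: the query point maps to (1.414, 1.685) in the un-rotated model frame. The nearest boundary edge runs (4.68, 4.68)→(3.68, 5.51); distance from the point to it = 4.39 mm. The point is inside the cross-section and 4.39 mm from the nearest boundary — more than the 1.8 mm shell width (3 × 0.6), so it's in the infill interior.

infill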